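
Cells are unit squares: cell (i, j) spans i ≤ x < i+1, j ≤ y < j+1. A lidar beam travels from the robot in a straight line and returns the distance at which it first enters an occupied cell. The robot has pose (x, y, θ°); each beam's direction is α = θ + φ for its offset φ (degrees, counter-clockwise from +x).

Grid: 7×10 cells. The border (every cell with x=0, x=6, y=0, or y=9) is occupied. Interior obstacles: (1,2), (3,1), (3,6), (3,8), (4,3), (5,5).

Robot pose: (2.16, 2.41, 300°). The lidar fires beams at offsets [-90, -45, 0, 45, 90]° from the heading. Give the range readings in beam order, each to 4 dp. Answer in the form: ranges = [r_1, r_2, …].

ranges = [0.1848, 1.4597, 1.6281, 1.5841, 2.1246]

beam 1: φ=-90°, α=210°
  dir = (cos 210°, sin 210°) = (-0.8660, -0.5000); from cell (2,2)
  next x-line at t=0.1848, next y-line at t=0.8200; Δt_x=1.1547, Δt_y=2.0000
    x: enter (1,2) at t=0.1848 ← occupied
  → r_1 = 0.1848
beam 2: φ=-45°, α=255°
  dir = (cos 255°, sin 255°) = (-0.2588, -0.9659); from cell (2,2)
  next x-line at t=0.6182, next y-line at t=0.4245; Δt_x=3.8637, Δt_y=1.0353
    y: enter (2,1) at t=0.4245
    x: enter (1,1) at t=0.6182
    y: enter (1,0) at t=1.4597 ← occupied
  → r_2 = 1.4597
beam 3: φ=0°, α=300°
  dir = (cos 300°, sin 300°) = (0.5000, -0.8660); from cell (2,2)
  next x-line at t=1.6800, next y-line at t=0.4734; Δt_x=2.0000, Δt_y=1.1547
    y: enter (2,1) at t=0.4734
    y: enter (2,0) at t=1.6281 ← occupied
  → r_3 = 1.6281
beam 4: φ=45°, α=345°
  dir = (cos 345°, sin 345°) = (0.9659, -0.2588); from cell (2,2)
  next x-line at t=0.8696, next y-line at t=1.5841; Δt_x=1.0353, Δt_y=3.8637
    x: enter (3,2) at t=0.8696
    y: enter (3,1) at t=1.5841 ← occupied
  → r_4 = 1.5841
beam 5: φ=90°, α=30°
  dir = (cos 30°, sin 30°) = (0.8660, 0.5000); from cell (2,2)
  next x-line at t=0.9699, next y-line at t=1.1800; Δt_x=1.1547, Δt_y=2.0000
    x: enter (3,2) at t=0.9699
    y: enter (3,3) at t=1.1800
    x: enter (4,3) at t=2.1246 ← occupied
  → r_5 = 2.1246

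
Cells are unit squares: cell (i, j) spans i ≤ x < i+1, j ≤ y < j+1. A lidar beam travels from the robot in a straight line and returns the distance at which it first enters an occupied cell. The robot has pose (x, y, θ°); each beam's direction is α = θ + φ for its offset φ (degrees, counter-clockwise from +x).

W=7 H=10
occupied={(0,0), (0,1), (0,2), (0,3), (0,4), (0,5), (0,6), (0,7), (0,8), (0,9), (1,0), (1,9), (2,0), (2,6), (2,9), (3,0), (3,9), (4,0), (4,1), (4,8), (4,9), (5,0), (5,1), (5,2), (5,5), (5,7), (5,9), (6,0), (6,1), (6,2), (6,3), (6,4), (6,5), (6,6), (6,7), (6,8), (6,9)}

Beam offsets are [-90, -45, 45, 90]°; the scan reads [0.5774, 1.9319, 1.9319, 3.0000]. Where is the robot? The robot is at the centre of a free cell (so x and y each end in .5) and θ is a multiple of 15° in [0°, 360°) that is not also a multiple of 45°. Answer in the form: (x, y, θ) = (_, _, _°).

(x, y, θ) = (3.5, 8.5, 210°)

Enumerate (i+0.5, j+0.5, θ) over the 33 free cells and 16 admissible headings. For each, cast all 4 beams and compare to the given ranges.
  (1.5, 2.5, 240°): beam 2 = 0.5176 ≠ 1.9319 ✗
  (5.5, 8.5, 165°): beam 1 = 0.5176 ≠ 0.5774 ✗
  (5.5, 6.5, 210°): beam 2 = 4.6587 ≠ 1.9319 ✗
  (1.5, 4.5, 15°): beam 1 = 3.6235 ≠ 0.5774 ✗
  (2.5, 7.5, 345°): beam 1 = 0.5176 ≠ 0.5774 ✗
  …
  (3.5, 8.5, 210°): r_1=0.5774, r_2=1.9319, r_3=1.9319, r_4=3.0000 — all match ✓
Only this pose fits every beam.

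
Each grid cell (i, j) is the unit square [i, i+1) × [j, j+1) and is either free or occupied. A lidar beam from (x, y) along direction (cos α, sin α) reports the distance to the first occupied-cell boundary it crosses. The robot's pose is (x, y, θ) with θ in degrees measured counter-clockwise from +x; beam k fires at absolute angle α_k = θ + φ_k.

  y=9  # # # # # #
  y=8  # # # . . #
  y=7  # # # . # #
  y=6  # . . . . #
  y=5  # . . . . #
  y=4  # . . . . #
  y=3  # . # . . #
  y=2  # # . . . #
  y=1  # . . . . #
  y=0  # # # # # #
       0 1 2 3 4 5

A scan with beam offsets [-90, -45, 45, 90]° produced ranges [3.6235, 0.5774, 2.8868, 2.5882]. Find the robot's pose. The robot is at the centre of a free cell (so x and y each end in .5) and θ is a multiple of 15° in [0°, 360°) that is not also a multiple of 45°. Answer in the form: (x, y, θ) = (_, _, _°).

The pose lattice has 25·16 = 400 candidates. Test each by forward raycasting.
  (2.5, 6.5, 75°): beam 1 = 2.5882 ≠ 3.6235 ✗
  (3.5, 4.5, 150°): beam 1 = 2.8868 ≠ 3.6235 ✗
  (3.5, 6.5, 15°): beam 1 = 5.6940 ≠ 3.6235 ✗
  …
  (3.5, 3.5, 195°): r_1=3.6235, r_2=0.5774, r_3=2.8868, r_4=2.5882 — all match ✓
No second candidate reproduces the full scan.

(x, y, θ) = (3.5, 3.5, 195°)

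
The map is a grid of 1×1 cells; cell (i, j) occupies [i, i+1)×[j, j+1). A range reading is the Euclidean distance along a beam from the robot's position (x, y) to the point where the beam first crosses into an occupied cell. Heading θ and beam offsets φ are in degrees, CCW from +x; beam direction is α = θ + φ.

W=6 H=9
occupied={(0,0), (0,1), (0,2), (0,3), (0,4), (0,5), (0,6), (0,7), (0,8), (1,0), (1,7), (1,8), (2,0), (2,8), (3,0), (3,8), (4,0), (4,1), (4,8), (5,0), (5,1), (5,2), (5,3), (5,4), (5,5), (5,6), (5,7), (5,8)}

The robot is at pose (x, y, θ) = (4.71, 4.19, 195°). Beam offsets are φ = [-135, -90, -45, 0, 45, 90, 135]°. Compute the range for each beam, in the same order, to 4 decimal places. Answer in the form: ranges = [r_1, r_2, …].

ranges = [0.5800, 3.9444, 4.2839, 3.8409, 3.6835, 1.1205, 0.3349]

beam 1: φ=-135°, α=60°
  d=(0.5000,0.8660)  start (4,4)  tX=0.5800 tY=0.9353  stride 1/|dx|=2.0000 1/|dy|=1.1547
    cross x-line → (5,4), t=0.5800 (wall)
  → r_1 = 0.5800
beam 2: φ=-90°, α=105°
  d=(-0.2588,0.9659)  start (4,4)  tX=2.7432 tY=0.8386  stride 1/|dx|=3.8637 1/|dy|=1.0353
    cross y-line → (4,5), t=0.8386
    cross y-line → (4,6), t=1.8738
    cross x-line → (3,6), t=2.7432
    cross y-line → (3,7), t=2.9091
    cross y-line → (3,8), t=3.9444 (wall)
  → r_2 = 3.9444
beam 3: φ=-45°, α=150°
  d=(-0.8660,0.5000)  start (4,4)  tX=0.8198 tY=1.6200  stride 1/|dx|=1.1547 1/|dy|=2.0000
    cross x-line → (3,4), t=0.8198
    cross y-line → (3,5), t=1.6200
    cross x-line → (2,5), t=1.9745
    cross x-line → (1,5), t=3.1292
    cross y-line → (1,6), t=3.6200
    cross x-line → (0,6), t=4.2839 (wall)
  → r_3 = 4.2839
beam 4: φ=0°, α=195°
  d=(-0.9659,-0.2588)  start (4,4)  tX=0.7350 tY=0.7341  stride 1/|dx|=1.0353 1/|dy|=3.8637
    cross y-line → (4,3), t=0.7341
    cross x-line → (3,3), t=0.7350
    cross x-line → (2,3), t=1.7703
    cross x-line → (1,3), t=2.8056
    cross x-line → (0,3), t=3.8409 (wall)
  → r_4 = 3.8409
beam 5: φ=45°, α=240°
  d=(-0.5000,-0.8660)  start (4,4)  tX=1.4200 tY=0.2194  stride 1/|dx|=2.0000 1/|dy|=1.1547
    cross y-line → (4,3), t=0.2194
    cross y-line → (4,2), t=1.3741
    cross x-line → (3,2), t=1.4200
    cross y-line → (3,1), t=2.5288
    cross x-line → (2,1), t=3.4200
    cross y-line → (2,0), t=3.6835 (wall)
  → r_5 = 3.6835
beam 6: φ=90°, α=285°
  d=(0.2588,-0.9659)  start (4,4)  tX=1.1205 tY=0.1967  stride 1/|dx|=3.8637 1/|dy|=1.0353
    cross y-line → (4,3), t=0.1967
    cross x-line → (5,3), t=1.1205 (wall)
  → r_6 = 1.1205
beam 7: φ=135°, α=330°
  d=(0.8660,-0.5000)  start (4,4)  tX=0.3349 tY=0.3800  stride 1/|dx|=1.1547 1/|dy|=2.0000
    cross x-line → (5,4), t=0.3349 (wall)
  → r_7 = 0.3349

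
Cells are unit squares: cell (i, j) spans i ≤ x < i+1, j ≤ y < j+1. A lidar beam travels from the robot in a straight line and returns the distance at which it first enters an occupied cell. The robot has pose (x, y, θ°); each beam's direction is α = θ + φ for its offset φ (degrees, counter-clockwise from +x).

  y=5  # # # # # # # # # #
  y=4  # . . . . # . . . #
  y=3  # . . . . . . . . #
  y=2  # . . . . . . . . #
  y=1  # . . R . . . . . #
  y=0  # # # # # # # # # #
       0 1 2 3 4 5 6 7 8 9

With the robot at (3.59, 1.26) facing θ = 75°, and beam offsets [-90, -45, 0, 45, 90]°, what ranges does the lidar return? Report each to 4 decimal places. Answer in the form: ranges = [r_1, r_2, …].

beam 1: φ=-90°, α=345°
  cosα=0.9659 sinα=-0.2588 | (3,1) | tMaxX 0.4245 tMaxY 1.0046 | tΔX 1.0353 tΔY 3.8637
    t=0.4245 [x] (4,1)
    t=1.0046 [y] (4,0) — stop
  → r_1 = 1.0046
beam 2: φ=-45°, α=30°
  cosα=0.8660 sinα=0.5000 | (3,1) | tMaxX 0.4734 tMaxY 1.4800 | tΔX 1.1547 tΔY 2.0000
    t=0.4734 [x] (4,1)
    t=1.4800 [y] (4,2)
    t=1.6281 [x] (5,2)
    t=2.7828 [x] (6,2)
    t=3.4800 [y] (6,3)
    t=3.9375 [x] (7,3)
    t=5.0922 [x] (8,3)
    t=5.4800 [y] (8,4)
    t=6.2469 [x] (9,4) — stop
  → r_2 = 6.2469
beam 3: φ=0°, α=75°
  cosα=0.2588 sinα=0.9659 | (3,1) | tMaxX 1.5841 tMaxY 0.7661 | tΔX 3.8637 tΔY 1.0353
    t=0.7661 [y] (3,2)
    t=1.5841 [x] (4,2)
    t=1.8014 [y] (4,3)
    t=2.8367 [y] (4,4)
    t=3.8719 [y] (4,5) — stop
  → r_3 = 3.8719
beam 4: φ=45°, α=120°
  cosα=-0.5000 sinα=0.8660 | (3,1) | tMaxX 1.1800 tMaxY 0.8545 | tΔX 2.0000 tΔY 1.1547
    t=0.8545 [y] (3,2)
    t=1.1800 [x] (2,2)
    t=2.0092 [y] (2,3)
    t=3.1639 [y] (2,4)
    t=3.1800 [x] (1,4)
    t=4.3186 [y] (1,5) — stop
  → r_4 = 4.3186
beam 5: φ=90°, α=165°
  cosα=-0.9659 sinα=0.2588 | (3,1) | tMaxX 0.6108 tMaxY 2.8591 | tΔX 1.0353 tΔY 3.8637
    t=0.6108 [x] (2,1)
    t=1.6461 [x] (1,1)
    t=2.6814 [x] (0,1) — stop
  → r_5 = 2.6814

ranges = [1.0046, 6.2469, 3.8719, 4.3186, 2.6814]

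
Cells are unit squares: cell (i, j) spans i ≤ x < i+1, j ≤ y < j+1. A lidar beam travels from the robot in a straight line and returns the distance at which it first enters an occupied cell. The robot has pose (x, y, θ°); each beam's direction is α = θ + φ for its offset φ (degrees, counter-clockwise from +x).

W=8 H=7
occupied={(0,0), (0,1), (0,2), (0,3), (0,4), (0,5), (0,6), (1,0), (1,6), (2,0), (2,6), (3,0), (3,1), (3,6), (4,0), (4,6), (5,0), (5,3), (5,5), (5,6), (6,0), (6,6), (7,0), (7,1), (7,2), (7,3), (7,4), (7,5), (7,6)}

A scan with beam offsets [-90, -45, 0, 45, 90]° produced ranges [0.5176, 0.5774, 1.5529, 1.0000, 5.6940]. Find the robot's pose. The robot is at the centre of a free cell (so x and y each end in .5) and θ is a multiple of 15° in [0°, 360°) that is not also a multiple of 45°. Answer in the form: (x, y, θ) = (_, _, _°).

The pose lattice has 27·16 = 432 candidates. Test each by forward raycasting.
  (2.5, 5.5, 150°): beam 1 = 0.5774 ≠ 0.5176 ✗
  (1.5, 5.5, 60°): beam 1 = 4.0415 ≠ 0.5176 ✗
  (4.5, 1.5, 195°): beam 1 = 4.6587 ≠ 0.5176 ✗
  …
  (6.5, 4.5, 75°): r_1=0.5176, r_2=0.5774, r_3=1.5529, r_4=1.0000, r_5=5.6940 — all match ✓
Only this pose fits every beam.

(x, y, θ) = (6.5, 4.5, 75°)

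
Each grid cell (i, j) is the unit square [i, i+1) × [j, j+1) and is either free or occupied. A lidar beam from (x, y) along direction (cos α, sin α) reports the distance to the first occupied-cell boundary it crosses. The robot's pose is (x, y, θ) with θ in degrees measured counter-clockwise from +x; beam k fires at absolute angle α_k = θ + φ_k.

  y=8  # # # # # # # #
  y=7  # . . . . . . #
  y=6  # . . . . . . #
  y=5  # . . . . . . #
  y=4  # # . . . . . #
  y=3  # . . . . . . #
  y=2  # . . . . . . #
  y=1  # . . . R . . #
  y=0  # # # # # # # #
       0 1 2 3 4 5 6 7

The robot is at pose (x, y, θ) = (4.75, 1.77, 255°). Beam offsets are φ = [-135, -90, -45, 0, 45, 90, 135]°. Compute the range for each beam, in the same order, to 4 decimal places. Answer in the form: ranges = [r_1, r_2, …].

ranges = [7.1938, 3.8823, 1.5400, 0.7972, 0.8891, 2.3294, 2.5981]

beam 1: φ=-135°, α=120°
  direction (-0.5000, 0.8660); cell (4,1); t to first gridline: x 1.5000, y 0.2656 (then +2.0000 / +1.1547)
    (4,2) via y @ 0.2656
    (4,3) via y @ 1.4203
    (3,3) via x @ 1.5000
    (3,4) via y @ 2.5750
    (2,4) via x @ 3.5000
    (2,5) via y @ 3.7297
    (2,6) via y @ 4.8844
    (1,6) via x @ 5.5000
    (1,7) via y @ 6.0391
    (1,8) via y @ 7.1938  # hit
  → r_1 = 7.1938
beam 2: φ=-90°, α=165°
  direction (-0.9659, 0.2588); cell (4,1); t to first gridline: x 0.7765, y 0.8887 (then +1.0353 / +3.8637)
    (3,1) via x @ 0.7765
    (3,2) via y @ 0.8887
    (2,2) via x @ 1.8117
    (1,2) via x @ 2.8470
    (0,2) via x @ 3.8823  # hit
  → r_2 = 3.8823
beam 3: φ=-45°, α=210°
  direction (-0.8660, -0.5000); cell (4,1); t to first gridline: x 0.8660, y 1.5400 (then +1.1547 / +2.0000)
    (3,1) via x @ 0.8660
    (3,0) via y @ 1.5400  # hit
  → r_3 = 1.5400
beam 4: φ=0°, α=255°
  direction (-0.2588, -0.9659); cell (4,1); t to first gridline: x 2.8978, y 0.7972 (then +3.8637 / +1.0353)
    (4,0) via y @ 0.7972  # hit
  → r_4 = 0.7972
beam 5: φ=45°, α=300°
  direction (0.5000, -0.8660); cell (4,1); t to first gridline: x 0.5000, y 0.8891 (then +2.0000 / +1.1547)
    (5,1) via x @ 0.5000
    (5,0) via y @ 0.8891  # hit
  → r_5 = 0.8891
beam 6: φ=90°, α=345°
  direction (0.9659, -0.2588); cell (4,1); t to first gridline: x 0.2588, y 2.9751 (then +1.0353 / +3.8637)
    (5,1) via x @ 0.2588
    (6,1) via x @ 1.2941
    (7,1) via x @ 2.3294  # hit
  → r_6 = 2.3294
beam 7: φ=135°, α=30°
  direction (0.8660, 0.5000); cell (4,1); t to first gridline: x 0.2887, y 0.4600 (then +1.1547 / +2.0000)
    (5,1) via x @ 0.2887
    (5,2) via y @ 0.4600
    (6,2) via x @ 1.4434
    (6,3) via y @ 2.4600
    (7,3) via x @ 2.5981  # hit
  → r_7 = 2.5981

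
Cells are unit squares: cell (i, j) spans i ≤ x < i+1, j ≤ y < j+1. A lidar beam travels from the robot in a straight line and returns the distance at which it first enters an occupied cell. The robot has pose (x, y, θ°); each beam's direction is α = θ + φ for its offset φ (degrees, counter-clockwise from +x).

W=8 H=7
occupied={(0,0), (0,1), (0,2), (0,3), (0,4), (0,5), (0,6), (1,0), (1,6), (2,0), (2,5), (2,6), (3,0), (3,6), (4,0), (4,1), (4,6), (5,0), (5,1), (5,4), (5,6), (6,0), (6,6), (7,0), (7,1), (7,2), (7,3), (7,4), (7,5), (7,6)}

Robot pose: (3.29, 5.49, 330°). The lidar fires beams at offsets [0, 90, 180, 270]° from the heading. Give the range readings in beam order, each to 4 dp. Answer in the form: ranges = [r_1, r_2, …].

beam 1: φ=0°, α=330°
  direction (0.8660, -0.5000); cell (3,5); t to first gridline: x 0.8198, y 0.9800 (then +1.1547 / +2.0000)
    (4,5) via x @ 0.8198
    (4,4) via y @ 0.9800
    (5,4) via x @ 1.9745  # hit
  → r_1 = 1.9745
beam 2: φ=90°, α=60°
  direction (0.5000, 0.8660); cell (3,5); t to first gridline: x 1.4200, y 0.5889 (then +2.0000 / +1.1547)
    (3,6) via y @ 0.5889  # hit
  → r_2 = 0.5889
beam 3: φ=180°, α=150°
  direction (-0.8660, 0.5000); cell (3,5); t to first gridline: x 0.3349, y 1.0200 (then +1.1547 / +2.0000)
    (2,5) via x @ 0.3349  # hit
  → r_3 = 0.3349
beam 4: φ=270°, α=240°
  direction (-0.5000, -0.8660); cell (3,5); t to first gridline: x 0.5800, y 0.5658 (then +2.0000 / +1.1547)
    (3,4) via y @ 0.5658
    (2,4) via x @ 0.5800
    (2,3) via y @ 1.7205
    (1,3) via x @ 2.5800
    (1,2) via y @ 2.8752
    (1,1) via y @ 4.0299
    (0,1) via x @ 4.5800  # hit
  → r_4 = 4.5800

ranges = [1.9745, 0.5889, 0.3349, 4.5800]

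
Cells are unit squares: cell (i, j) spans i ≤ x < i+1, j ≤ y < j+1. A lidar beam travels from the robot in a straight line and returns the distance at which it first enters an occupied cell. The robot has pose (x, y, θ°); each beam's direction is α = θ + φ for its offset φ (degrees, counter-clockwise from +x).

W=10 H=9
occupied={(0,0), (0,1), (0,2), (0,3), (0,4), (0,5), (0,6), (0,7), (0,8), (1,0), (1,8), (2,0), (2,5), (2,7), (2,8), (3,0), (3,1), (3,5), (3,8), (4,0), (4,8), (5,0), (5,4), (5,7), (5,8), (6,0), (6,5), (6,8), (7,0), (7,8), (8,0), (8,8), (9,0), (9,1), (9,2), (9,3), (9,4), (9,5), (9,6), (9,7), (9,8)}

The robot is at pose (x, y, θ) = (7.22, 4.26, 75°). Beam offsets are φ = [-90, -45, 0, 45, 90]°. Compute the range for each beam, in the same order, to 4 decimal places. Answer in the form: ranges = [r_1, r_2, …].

ranges = [1.8428, 2.0554, 3.8719, 0.8545, 1.2630]

beam 1: φ=-90°, α=345°
  d=(0.9659,-0.2588)  start (7,4)  tX=0.8075 tY=1.0046  stride 1/|dx|=1.0353 1/|dy|=3.8637
    cross x-line → (8,4), t=0.8075
    cross y-line → (8,3), t=1.0046
    cross x-line → (9,3), t=1.8428 (wall)
  → r_1 = 1.8428
beam 2: φ=-45°, α=30°
  d=(0.8660,0.5000)  start (7,4)  tX=0.9007 tY=1.4800  stride 1/|dx|=1.1547 1/|dy|=2.0000
    cross x-line → (8,4), t=0.9007
    cross y-line → (8,5), t=1.4800
    cross x-line → (9,5), t=2.0554 (wall)
  → r_2 = 2.0554
beam 3: φ=0°, α=75°
  d=(0.2588,0.9659)  start (7,4)  tX=3.0137 tY=0.7661  stride 1/|dx|=3.8637 1/|dy|=1.0353
    cross y-line → (7,5), t=0.7661
    cross y-line → (7,6), t=1.8014
    cross y-line → (7,7), t=2.8367
    cross x-line → (8,7), t=3.0137
    cross y-line → (8,8), t=3.8719 (wall)
  → r_3 = 3.8719
beam 4: φ=45°, α=120°
  d=(-0.5000,0.8660)  start (7,4)  tX=0.4400 tY=0.8545  stride 1/|dx|=2.0000 1/|dy|=1.1547
    cross x-line → (6,4), t=0.4400
    cross y-line → (6,5), t=0.8545 (wall)
  → r_4 = 0.8545
beam 5: φ=90°, α=165°
  d=(-0.9659,0.2588)  start (7,4)  tX=0.2278 tY=2.8591  stride 1/|dx|=1.0353 1/|dy|=3.8637
    cross x-line → (6,4), t=0.2278
    cross x-line → (5,4), t=1.2630 (wall)
  → r_5 = 1.2630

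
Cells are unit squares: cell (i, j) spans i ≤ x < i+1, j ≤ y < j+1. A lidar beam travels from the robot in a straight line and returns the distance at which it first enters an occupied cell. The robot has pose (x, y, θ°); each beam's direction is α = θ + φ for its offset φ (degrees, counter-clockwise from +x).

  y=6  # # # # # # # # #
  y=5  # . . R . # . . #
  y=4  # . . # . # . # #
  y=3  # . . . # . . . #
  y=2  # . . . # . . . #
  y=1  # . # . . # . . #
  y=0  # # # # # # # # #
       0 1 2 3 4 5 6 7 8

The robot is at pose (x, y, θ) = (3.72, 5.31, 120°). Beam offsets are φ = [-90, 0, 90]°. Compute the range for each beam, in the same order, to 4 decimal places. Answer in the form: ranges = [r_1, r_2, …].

ranges = [1.3800, 0.7967, 0.6200]

beam 1: φ=-90°, α=30°
  dir = (cos 30°, sin 30°) = (0.8660, 0.5000); from cell (3,5)
  next x-line at t=0.3233, next y-line at t=1.3800; Δt_x=1.1547, Δt_y=2.0000
    x: enter (4,5) at t=0.3233
    y: enter (4,6) at t=1.3800 ← occupied
  → r_1 = 1.3800
beam 2: φ=0°, α=120°
  dir = (cos 120°, sin 120°) = (-0.5000, 0.8660); from cell (3,5)
  next x-line at t=1.4400, next y-line at t=0.7967; Δt_x=2.0000, Δt_y=1.1547
    y: enter (3,6) at t=0.7967 ← occupied
  → r_2 = 0.7967
beam 3: φ=90°, α=210°
  dir = (cos 210°, sin 210°) = (-0.8660, -0.5000); from cell (3,5)
  next x-line at t=0.8314, next y-line at t=0.6200; Δt_x=1.1547, Δt_y=2.0000
    y: enter (3,4) at t=0.6200 ← occupied
  → r_3 = 0.6200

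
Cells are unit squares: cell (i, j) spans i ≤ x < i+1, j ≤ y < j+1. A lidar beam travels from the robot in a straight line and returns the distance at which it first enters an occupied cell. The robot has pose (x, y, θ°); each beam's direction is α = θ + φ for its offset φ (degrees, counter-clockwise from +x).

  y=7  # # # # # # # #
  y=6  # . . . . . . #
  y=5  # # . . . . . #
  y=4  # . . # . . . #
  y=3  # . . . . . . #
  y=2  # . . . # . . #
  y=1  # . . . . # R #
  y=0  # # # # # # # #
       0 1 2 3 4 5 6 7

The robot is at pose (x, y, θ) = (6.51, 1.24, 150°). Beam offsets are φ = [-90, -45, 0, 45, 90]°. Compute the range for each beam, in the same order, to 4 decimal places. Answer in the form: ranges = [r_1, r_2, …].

ranges = [0.9800, 5.9632, 0.5889, 0.5280, 0.2771]

beam 1: φ=-90°, α=60°
  cosα=0.5000 sinα=0.8660 | (6,1) | tMaxX 0.9800 tMaxY 0.8776 | tΔX 2.0000 tΔY 1.1547
    t=0.8776 [y] (6,2)
    t=0.9800 [x] (7,2) — stop
  → r_1 = 0.9800
beam 2: φ=-45°, α=105°
  cosα=-0.2588 sinα=0.9659 | (6,1) | tMaxX 1.9705 tMaxY 0.7868 | tΔX 3.8637 tΔY 1.0353
    t=0.7868 [y] (6,2)
    t=1.8221 [y] (6,3)
    t=1.9705 [x] (5,3)
    t=2.8574 [y] (5,4)
    t=3.8926 [y] (5,5)
    t=4.9279 [y] (5,6)
    t=5.8342 [x] (4,6)
    t=5.9632 [y] (4,7) — stop
  → r_2 = 5.9632
beam 3: φ=0°, α=150°
  cosα=-0.8660 sinα=0.5000 | (6,1) | tMaxX 0.5889 tMaxY 1.5200 | tΔX 1.1547 tΔY 2.0000
    t=0.5889 [x] (5,1) — stop
  → r_3 = 0.5889
beam 4: φ=45°, α=195°
  cosα=-0.9659 sinα=-0.2588 | (6,1) | tMaxX 0.5280 tMaxY 0.9273 | tΔX 1.0353 tΔY 3.8637
    t=0.5280 [x] (5,1) — stop
  → r_4 = 0.5280
beam 5: φ=90°, α=240°
  cosα=-0.5000 sinα=-0.8660 | (6,1) | tMaxX 1.0200 tMaxY 0.2771 | tΔX 2.0000 tΔY 1.1547
    t=0.2771 [y] (6,0) — stop
  → r_5 = 0.2771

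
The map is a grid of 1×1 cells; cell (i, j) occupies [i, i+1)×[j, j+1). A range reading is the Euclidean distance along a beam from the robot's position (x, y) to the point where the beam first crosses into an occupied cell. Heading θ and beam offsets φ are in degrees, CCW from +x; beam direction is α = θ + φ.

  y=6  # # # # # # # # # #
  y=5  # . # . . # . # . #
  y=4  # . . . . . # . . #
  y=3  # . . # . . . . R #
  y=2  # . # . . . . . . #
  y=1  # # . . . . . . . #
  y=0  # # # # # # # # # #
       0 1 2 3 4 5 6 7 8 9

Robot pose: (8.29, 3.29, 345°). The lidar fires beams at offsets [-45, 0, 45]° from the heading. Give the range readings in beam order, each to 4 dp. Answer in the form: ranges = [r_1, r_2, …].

ranges = [1.4200, 0.7350, 0.8198]

beam 1: φ=-45°, α=300°
  cosα=0.5000 sinα=-0.8660 | (8,3) | tMaxX 1.4200 tMaxY 0.3349 | tΔX 2.0000 tΔY 1.1547
    t=0.3349 [y] (8,2)
    t=1.4200 [x] (9,2) — stop
  → r_1 = 1.4200
beam 2: φ=0°, α=345°
  cosα=0.9659 sinα=-0.2588 | (8,3) | tMaxX 0.7350 tMaxY 1.1205 | tΔX 1.0353 tΔY 3.8637
    t=0.7350 [x] (9,3) — stop
  → r_2 = 0.7350
beam 3: φ=45°, α=30°
  cosα=0.8660 sinα=0.5000 | (8,3) | tMaxX 0.8198 tMaxY 1.4200 | tΔX 1.1547 tΔY 2.0000
    t=0.8198 [x] (9,3) — stop
  → r_3 = 0.8198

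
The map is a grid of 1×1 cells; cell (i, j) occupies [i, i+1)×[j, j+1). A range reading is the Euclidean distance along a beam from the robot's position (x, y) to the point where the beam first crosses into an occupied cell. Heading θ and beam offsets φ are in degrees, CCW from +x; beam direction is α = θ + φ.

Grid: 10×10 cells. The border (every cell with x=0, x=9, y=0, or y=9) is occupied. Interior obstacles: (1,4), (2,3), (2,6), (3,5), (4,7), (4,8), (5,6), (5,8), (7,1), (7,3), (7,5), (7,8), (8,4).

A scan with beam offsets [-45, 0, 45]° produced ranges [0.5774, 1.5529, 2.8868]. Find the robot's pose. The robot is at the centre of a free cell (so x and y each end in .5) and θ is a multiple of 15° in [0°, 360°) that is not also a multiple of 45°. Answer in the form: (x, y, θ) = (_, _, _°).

(x, y, θ) = (1.5, 6.5, 255°)

The pose lattice has 51·16 = 816 candidates. Test each by forward raycasting.
  (6.5, 6.5, 165°): beam 1 = 1.7321 ≠ 0.5774 ✗
  (2.5, 7.5, 15°): beam 1 = 2.8868 ≠ 0.5774 ✗
  (2.5, 1.5, 240°): beam 1 = 1.5529 ≠ 0.5774 ✗
  …
  (1.5, 6.5, 255°): r_1=0.5774, r_2=1.5529, r_3=2.8868 — all match ✓
Only this pose fits every beam.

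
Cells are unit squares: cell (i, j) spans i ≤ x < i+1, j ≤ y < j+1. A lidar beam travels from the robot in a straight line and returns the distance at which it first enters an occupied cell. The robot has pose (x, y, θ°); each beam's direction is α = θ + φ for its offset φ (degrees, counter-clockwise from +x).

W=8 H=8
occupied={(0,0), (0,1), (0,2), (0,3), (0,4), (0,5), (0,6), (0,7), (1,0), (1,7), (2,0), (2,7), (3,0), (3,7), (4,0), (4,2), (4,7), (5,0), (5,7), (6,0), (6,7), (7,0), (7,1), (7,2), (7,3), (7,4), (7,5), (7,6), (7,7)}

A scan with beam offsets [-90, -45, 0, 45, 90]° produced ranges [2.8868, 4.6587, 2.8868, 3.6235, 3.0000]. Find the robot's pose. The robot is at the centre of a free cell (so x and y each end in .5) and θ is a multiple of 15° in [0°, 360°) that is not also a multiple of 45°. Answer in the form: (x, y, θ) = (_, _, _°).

(x, y, θ) = (3.5, 5.5, 300°)

Enumerate (i+0.5, j+0.5, θ) over the 35 free cells and 16 admissible headings. For each, cast all 5 beams and compare to the given ranges.
  (1.5, 5.5, 150°): beam 1 = 1.7321 ≠ 2.8868 ✗
  (5.5, 6.5, 165°): beam 1 = 0.5176 ≠ 2.8868 ✗
  (4.5, 1.5, 195°): beam 1 = 0.5176 ≠ 2.8868 ✗
  …
  (3.5, 5.5, 300°): r_1=2.8868, r_2=4.6587, r_3=2.8868, r_4=3.6235, r_5=3.0000 — all match ✓
Only this pose fits every beam.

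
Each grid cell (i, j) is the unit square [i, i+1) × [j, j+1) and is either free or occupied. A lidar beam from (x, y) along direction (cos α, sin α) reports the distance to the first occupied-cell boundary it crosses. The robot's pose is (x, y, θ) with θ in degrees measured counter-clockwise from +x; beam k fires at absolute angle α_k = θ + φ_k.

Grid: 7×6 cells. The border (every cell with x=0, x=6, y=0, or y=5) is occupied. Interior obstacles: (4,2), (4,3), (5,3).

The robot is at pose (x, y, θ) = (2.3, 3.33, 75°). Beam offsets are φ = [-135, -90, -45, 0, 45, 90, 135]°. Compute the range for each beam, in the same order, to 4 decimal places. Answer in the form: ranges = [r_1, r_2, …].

beam 1: φ=-135°, α=300°
  d=(0.5000,-0.8660)  start (2,3)  tX=1.4000 tY=0.3811  stride 1/|dx|=2.0000 1/|dy|=1.1547
    cross y-line → (2,2), t=0.3811
    cross x-line → (3,2), t=1.4000
    cross y-line → (3,1), t=1.5358
    cross y-line → (3,0), t=2.6905 (wall)
  → r_1 = 2.6905
beam 2: φ=-90°, α=345°
  d=(0.9659,-0.2588)  start (2,3)  tX=0.7247 tY=1.2750  stride 1/|dx|=1.0353 1/|dy|=3.8637
    cross x-line → (3,3), t=0.7247
    cross y-line → (3,2), t=1.2750
    cross x-line → (4,2), t=1.7600 (wall)
  → r_2 = 1.7600
beam 3: φ=-45°, α=30°
  d=(0.8660,0.5000)  start (2,3)  tX=0.8083 tY=1.3400  stride 1/|dx|=1.1547 1/|dy|=2.0000
    cross x-line → (3,3), t=0.8083
    cross y-line → (3,4), t=1.3400
    cross x-line → (4,4), t=1.9630
    cross x-line → (5,4), t=3.1177
    cross y-line → (5,5), t=3.3400 (wall)
  → r_3 = 3.3400
beam 4: φ=0°, α=75°
  d=(0.2588,0.9659)  start (2,3)  tX=2.7046 tY=0.6936  stride 1/|dx|=3.8637 1/|dy|=1.0353
    cross y-line → (2,4), t=0.6936
    cross y-line → (2,5), t=1.7289 (wall)
  → r_4 = 1.7289
beam 5: φ=45°, α=120°
  d=(-0.5000,0.8660)  start (2,3)  tX=0.6000 tY=0.7736  stride 1/|dx|=2.0000 1/|dy|=1.1547
    cross x-line → (1,3), t=0.6000
    cross y-line → (1,4), t=0.7736
    cross y-line → (1,5), t=1.9283 (wall)
  → r_5 = 1.9283
beam 6: φ=90°, α=165°
  d=(-0.9659,0.2588)  start (2,3)  tX=0.3106 tY=2.5887  stride 1/|dx|=1.0353 1/|dy|=3.8637
    cross x-line → (1,3), t=0.3106
    cross x-line → (0,3), t=1.3459 (wall)
  → r_6 = 1.3459
beam 7: φ=135°, α=210°
  d=(-0.8660,-0.5000)  start (2,3)  tX=0.3464 tY=0.6600  stride 1/|dx|=1.1547 1/|dy|=2.0000
    cross x-line → (1,3), t=0.3464
    cross y-line → (1,2), t=0.6600
    cross x-line → (0,2), t=1.5011 (wall)
  → r_7 = 1.5011

ranges = [2.6905, 1.7600, 3.3400, 1.7289, 1.9283, 1.3459, 1.5011]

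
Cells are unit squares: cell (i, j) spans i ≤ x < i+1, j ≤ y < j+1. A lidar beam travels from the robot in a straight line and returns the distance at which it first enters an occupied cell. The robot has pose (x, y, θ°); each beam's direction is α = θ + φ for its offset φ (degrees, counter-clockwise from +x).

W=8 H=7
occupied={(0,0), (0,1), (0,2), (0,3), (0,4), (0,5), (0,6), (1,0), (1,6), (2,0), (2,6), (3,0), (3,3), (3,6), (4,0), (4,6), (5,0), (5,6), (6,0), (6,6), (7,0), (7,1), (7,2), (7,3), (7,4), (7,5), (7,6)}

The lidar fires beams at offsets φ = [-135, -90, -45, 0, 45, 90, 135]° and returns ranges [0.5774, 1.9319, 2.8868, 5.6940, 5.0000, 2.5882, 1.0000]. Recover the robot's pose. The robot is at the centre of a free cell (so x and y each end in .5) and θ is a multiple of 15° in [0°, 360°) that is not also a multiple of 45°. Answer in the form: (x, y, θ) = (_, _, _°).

(x, y, θ) = (6.5, 3.5, 165°)

Enumerate (i+0.5, j+0.5, θ) over the 29 free cells and 16 admissible headings. For each, cast all 7 beams and compare to the given ranges.
  (1.5, 5.5, 345°): beam 3 = 5.1962 ≠ 2.8868 ✗
  (1.5, 5.5, 195°): beam 2 = 0.5176 ≠ 1.9319 ✗
  (2.5, 5.5, 300°): beam 1 = 1.5529 ≠ 0.5774 ✗
  (3.5, 4.5, 195°): beam 1 = 1.7321 ≠ 0.5774 ✗
  (3.5, 2.5, 195°): beam 2 = 0.5176 ≠ 1.9319 ✗
  …
  (6.5, 3.5, 165°): r_1=0.5774, r_2=1.9319, r_3=2.8868, r_4=5.6940, r_5=5.0000, r_6=2.5882, r_7=1.0000 — all match ✓
Only this pose fits every beam.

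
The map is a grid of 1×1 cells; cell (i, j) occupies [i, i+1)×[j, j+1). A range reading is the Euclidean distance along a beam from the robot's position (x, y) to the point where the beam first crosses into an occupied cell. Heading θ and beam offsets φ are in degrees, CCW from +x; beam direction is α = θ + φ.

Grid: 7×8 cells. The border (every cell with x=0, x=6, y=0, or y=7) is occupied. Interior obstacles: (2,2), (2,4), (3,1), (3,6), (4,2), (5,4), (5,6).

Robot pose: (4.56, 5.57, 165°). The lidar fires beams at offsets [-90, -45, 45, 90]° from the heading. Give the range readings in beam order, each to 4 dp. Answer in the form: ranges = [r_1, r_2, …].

beam 1: φ=-90°, α=75°
  dir = (cos 75°, sin 75°) = (0.2588, 0.9659); from cell (4,5)
  next x-line at t=1.7000, next y-line at t=0.4452; Δt_x=3.8637, Δt_y=1.0353
    y: enter (4,6) at t=0.4452
    y: enter (4,7) at t=1.4804 ← occupied
  → r_1 = 1.4804
beam 2: φ=-45°, α=120°
  dir = (cos 120°, sin 120°) = (-0.5000, 0.8660); from cell (4,5)
  next x-line at t=1.1200, next y-line at t=0.4965; Δt_x=2.0000, Δt_y=1.1547
    y: enter (4,6) at t=0.4965
    x: enter (3,6) at t=1.1200 ← occupied
  → r_2 = 1.1200
beam 3: φ=45°, α=210°
  dir = (cos 210°, sin 210°) = (-0.8660, -0.5000); from cell (4,5)
  next x-line at t=0.6466, next y-line at t=1.1400; Δt_x=1.1547, Δt_y=2.0000
    x: enter (3,5) at t=0.6466
    y: enter (3,4) at t=1.1400
    x: enter (2,4) at t=1.8013 ← occupied
  → r_3 = 1.8013
beam 4: φ=90°, α=255°
  dir = (cos 255°, sin 255°) = (-0.2588, -0.9659); from cell (4,5)
  next x-line at t=2.1637, next y-line at t=0.5901; Δt_x=3.8637, Δt_y=1.0353
    y: enter (4,4) at t=0.5901
    y: enter (4,3) at t=1.6254
    x: enter (3,3) at t=2.1637
    y: enter (3,2) at t=2.6607
    y: enter (3,1) at t=3.6959 ← occupied
  → r_4 = 3.6959

ranges = [1.4804, 1.1200, 1.8013, 3.6959]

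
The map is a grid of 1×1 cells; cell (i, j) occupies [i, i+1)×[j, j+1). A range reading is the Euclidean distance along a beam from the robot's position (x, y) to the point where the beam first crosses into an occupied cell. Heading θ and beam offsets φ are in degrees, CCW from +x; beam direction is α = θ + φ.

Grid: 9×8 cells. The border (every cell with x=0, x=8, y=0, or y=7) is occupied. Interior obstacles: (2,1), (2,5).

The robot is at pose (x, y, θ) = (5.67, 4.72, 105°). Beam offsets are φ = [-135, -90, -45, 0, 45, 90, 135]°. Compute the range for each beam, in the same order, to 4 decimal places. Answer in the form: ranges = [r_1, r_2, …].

beam 1: φ=-135°, α=330°
  cosα=0.8660 sinα=-0.5000 | (5,4) | tMaxX 0.3811 tMaxY 1.4400 | tΔX 1.1547 tΔY 2.0000
    t=0.3811 [x] (6,4)
    t=1.4400 [y] (6,3)
    t=1.5358 [x] (7,3)
    t=2.6905 [x] (8,3) — stop
  → r_1 = 2.6905
beam 2: φ=-90°, α=15°
  cosα=0.9659 sinα=0.2588 | (5,4) | tMaxX 0.3416 tMaxY 1.0818 | tΔX 1.0353 tΔY 3.8637
    t=0.3416 [x] (6,4)
    t=1.0818 [y] (6,5)
    t=1.3769 [x] (7,5)
    t=2.4122 [x] (8,5) — stop
  → r_2 = 2.4122
beam 3: φ=-45°, α=60°
  cosα=0.5000 sinα=0.8660 | (5,4) | tMaxX 0.6600 tMaxY 0.3233 | tΔX 2.0000 tΔY 1.1547
    t=0.3233 [y] (5,5)
    t=0.6600 [x] (6,5)
    t=1.4780 [y] (6,6)
    t=2.6327 [y] (6,7) — stop
  → r_3 = 2.6327
beam 4: φ=0°, α=105°
  cosα=-0.2588 sinα=0.9659 | (5,4) | tMaxX 2.5887 tMaxY 0.2899 | tΔX 3.8637 tΔY 1.0353
    t=0.2899 [y] (5,5)
    t=1.3252 [y] (5,6)
    t=2.3604 [y] (5,7) — stop
  → r_4 = 2.3604
beam 5: φ=45°, α=150°
  cosα=-0.8660 sinα=0.5000 | (5,4) | tMaxX 0.7736 tMaxY 0.5600 | tΔX 1.1547 tΔY 2.0000
    t=0.5600 [y] (5,5)
    t=0.7736 [x] (4,5)
    t=1.9283 [x] (3,5)
    t=2.5600 [y] (3,6)
    t=3.0831 [x] (2,6)
    t=4.2378 [x] (1,6)
    t=4.5600 [y] (1,7) — stop
  → r_5 = 4.5600
beam 6: φ=90°, α=195°
  cosα=-0.9659 sinα=-0.2588 | (5,4) | tMaxX 0.6936 tMaxY 2.7819 | tΔX 1.0353 tΔY 3.8637
    t=0.6936 [x] (4,4)
    t=1.7289 [x] (3,4)
    t=2.7642 [x] (2,4)
    t=2.7819 [y] (2,3)
    t=3.7995 [x] (1,3)
    t=4.8347 [x] (0,3) — stop
  → r_6 = 4.8347
beam 7: φ=135°, α=240°
  cosα=-0.5000 sinα=-0.8660 | (5,4) | tMaxX 1.3400 tMaxY 0.8314 | tΔX 2.0000 tΔY 1.1547
    t=0.8314 [y] (5,3)
    t=1.3400 [x] (4,3)
    t=1.9861 [y] (4,2)
    t=3.1408 [y] (4,1)
    t=3.3400 [x] (3,1)
    t=4.2955 [y] (3,0) — stop
  → r_7 = 4.2955

ranges = [2.6905, 2.4122, 2.6327, 2.3604, 4.5600, 4.8347, 4.2955]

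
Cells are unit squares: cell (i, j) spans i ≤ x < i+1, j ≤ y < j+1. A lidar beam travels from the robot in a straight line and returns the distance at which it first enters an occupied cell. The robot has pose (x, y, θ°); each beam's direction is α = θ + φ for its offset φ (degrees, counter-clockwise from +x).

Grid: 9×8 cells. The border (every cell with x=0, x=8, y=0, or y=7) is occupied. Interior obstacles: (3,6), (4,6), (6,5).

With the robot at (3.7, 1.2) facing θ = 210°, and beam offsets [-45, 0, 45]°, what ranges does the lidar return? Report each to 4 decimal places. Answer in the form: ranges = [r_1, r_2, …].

ranges = [2.7952, 0.4000, 0.2071]

beam 1: φ=-45°, α=165°
  direction (-0.9659, 0.2588); cell (3,1); t to first gridline: x 0.7247, y 3.0910 (then +1.0353 / +3.8637)
    (2,1) via x @ 0.7247
    (1,1) via x @ 1.7600
    (0,1) via x @ 2.7952  # hit
  → r_1 = 2.7952
beam 2: φ=0°, α=210°
  direction (-0.8660, -0.5000); cell (3,1); t to first gridline: x 0.8083, y 0.4000 (then +1.1547 / +2.0000)
    (3,0) via y @ 0.4000  # hit
  → r_2 = 0.4000
beam 3: φ=45°, α=255°
  direction (-0.2588, -0.9659); cell (3,1); t to first gridline: x 2.7046, y 0.2071 (then +3.8637 / +1.0353)
    (3,0) via y @ 0.2071  # hit
  → r_3 = 0.2071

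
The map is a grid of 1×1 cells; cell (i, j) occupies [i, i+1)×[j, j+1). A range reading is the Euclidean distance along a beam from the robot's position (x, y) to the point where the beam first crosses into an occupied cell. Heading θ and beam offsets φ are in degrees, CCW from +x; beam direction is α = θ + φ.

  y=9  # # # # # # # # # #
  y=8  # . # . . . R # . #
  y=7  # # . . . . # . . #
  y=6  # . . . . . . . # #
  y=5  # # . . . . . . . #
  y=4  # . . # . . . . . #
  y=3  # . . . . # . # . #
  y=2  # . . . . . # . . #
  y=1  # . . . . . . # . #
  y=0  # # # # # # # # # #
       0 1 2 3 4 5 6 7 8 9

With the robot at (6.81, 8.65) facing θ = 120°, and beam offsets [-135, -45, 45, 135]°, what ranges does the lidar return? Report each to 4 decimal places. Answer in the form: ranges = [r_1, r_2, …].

ranges = [0.1967, 0.3623, 1.3523, 0.6729]

beam 1: φ=-135°, α=345°
  cosα=0.9659 sinα=-0.2588 | (6,8) | tMaxX 0.1967 tMaxY 2.5114 | tΔX 1.0353 tΔY 3.8637
    t=0.1967 [x] (7,8) — stop
  → r_1 = 0.1967
beam 2: φ=-45°, α=75°
  cosα=0.2588 sinα=0.9659 | (6,8) | tMaxX 0.7341 tMaxY 0.3623 | tΔX 3.8637 tΔY 1.0353
    t=0.3623 [y] (6,9) — stop
  → r_2 = 0.3623
beam 3: φ=45°, α=165°
  cosα=-0.9659 sinα=0.2588 | (6,8) | tMaxX 0.8386 tMaxY 1.3523 | tΔX 1.0353 tΔY 3.8637
    t=0.8386 [x] (5,8)
    t=1.3523 [y] (5,9) — stop
  → r_3 = 1.3523
beam 4: φ=135°, α=255°
  cosα=-0.2588 sinα=-0.9659 | (6,8) | tMaxX 3.1296 tMaxY 0.6729 | tΔX 3.8637 tΔY 1.0353
    t=0.6729 [y] (6,7) — stop
  → r_4 = 0.6729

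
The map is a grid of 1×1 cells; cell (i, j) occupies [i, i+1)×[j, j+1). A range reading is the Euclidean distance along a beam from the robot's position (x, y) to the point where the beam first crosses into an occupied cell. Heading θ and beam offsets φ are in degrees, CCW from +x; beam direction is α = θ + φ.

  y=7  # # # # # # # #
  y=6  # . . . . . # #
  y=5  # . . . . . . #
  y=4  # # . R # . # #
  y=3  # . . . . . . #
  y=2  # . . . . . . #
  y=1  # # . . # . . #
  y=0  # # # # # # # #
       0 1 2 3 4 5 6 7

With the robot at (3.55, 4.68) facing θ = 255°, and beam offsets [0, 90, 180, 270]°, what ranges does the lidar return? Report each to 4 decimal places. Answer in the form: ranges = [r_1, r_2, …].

beam 1: φ=0°, α=255°
  dir = (cos 255°, sin 255°) = (-0.2588, -0.9659); from cell (3,4)
  next x-line at t=2.1250, next y-line at t=0.7040; Δt_x=3.8637, Δt_y=1.0353
    y: enter (3,3) at t=0.7040
    y: enter (3,2) at t=1.7393
    x: enter (2,2) at t=2.1250
    y: enter (2,1) at t=2.7745
    y: enter (2,0) at t=3.8098 ← occupied
  → r_1 = 3.8098
beam 2: φ=90°, α=345°
  dir = (cos 345°, sin 345°) = (0.9659, -0.2588); from cell (3,4)
  next x-line at t=0.4659, next y-line at t=2.6273; Δt_x=1.0353, Δt_y=3.8637
    x: enter (4,4) at t=0.4659 ← occupied
  → r_2 = 0.4659
beam 3: φ=180°, α=75°
  dir = (cos 75°, sin 75°) = (0.2588, 0.9659); from cell (3,4)
  next x-line at t=1.7387, next y-line at t=0.3313; Δt_x=3.8637, Δt_y=1.0353
    y: enter (3,5) at t=0.3313
    y: enter (3,6) at t=1.3666
    x: enter (4,6) at t=1.7387
    y: enter (4,7) at t=2.4018 ← occupied
  → r_3 = 2.4018
beam 4: φ=270°, α=165°
  dir = (cos 165°, sin 165°) = (-0.9659, 0.2588); from cell (3,4)
  next x-line at t=0.5694, next y-line at t=1.2364; Δt_x=1.0353, Δt_y=3.8637
    x: enter (2,4) at t=0.5694
    y: enter (2,5) at t=1.2364
    x: enter (1,5) at t=1.6047
    x: enter (0,5) at t=2.6400 ← occupied
  → r_4 = 2.6400

ranges = [3.8098, 0.4659, 2.4018, 2.6400]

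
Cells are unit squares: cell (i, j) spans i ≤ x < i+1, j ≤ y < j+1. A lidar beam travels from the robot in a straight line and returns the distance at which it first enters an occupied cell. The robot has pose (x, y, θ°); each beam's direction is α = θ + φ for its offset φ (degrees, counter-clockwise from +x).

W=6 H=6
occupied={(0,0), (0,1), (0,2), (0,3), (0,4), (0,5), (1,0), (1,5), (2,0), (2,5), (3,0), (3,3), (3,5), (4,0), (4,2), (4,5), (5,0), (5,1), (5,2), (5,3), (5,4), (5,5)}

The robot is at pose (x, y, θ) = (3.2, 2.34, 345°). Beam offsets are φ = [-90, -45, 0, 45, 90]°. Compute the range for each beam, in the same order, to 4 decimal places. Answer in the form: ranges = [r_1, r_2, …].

ranges = [1.3873, 1.5473, 0.8282, 0.9238, 0.6833]

beam 1: φ=-90°, α=255°
  d=(-0.2588,-0.9659)  start (3,2)  tX=0.7727 tY=0.3520  stride 1/|dx|=3.8637 1/|dy|=1.0353
    cross y-line → (3,1), t=0.3520
    cross x-line → (2,1), t=0.7727
    cross y-line → (2,0), t=1.3873 (wall)
  → r_1 = 1.3873
beam 2: φ=-45°, α=300°
  d=(0.5000,-0.8660)  start (3,2)  tX=1.6000 tY=0.3926  stride 1/|dx|=2.0000 1/|dy|=1.1547
    cross y-line → (3,1), t=0.3926
    cross y-line → (3,0), t=1.5473 (wall)
  → r_2 = 1.5473
beam 3: φ=0°, α=345°
  d=(0.9659,-0.2588)  start (3,2)  tX=0.8282 tY=1.3137  stride 1/|dx|=1.0353 1/|dy|=3.8637
    cross x-line → (4,2), t=0.8282 (wall)
  → r_3 = 0.8282
beam 4: φ=45°, α=30°
  d=(0.8660,0.5000)  start (3,2)  tX=0.9238 tY=1.3200  stride 1/|dx|=1.1547 1/|dy|=2.0000
    cross x-line → (4,2), t=0.9238 (wall)
  → r_4 = 0.9238
beam 5: φ=90°, α=75°
  d=(0.2588,0.9659)  start (3,2)  tX=3.0910 tY=0.6833  stride 1/|dx|=3.8637 1/|dy|=1.0353
    cross y-line → (3,3), t=0.6833 (wall)
  → r_5 = 0.6833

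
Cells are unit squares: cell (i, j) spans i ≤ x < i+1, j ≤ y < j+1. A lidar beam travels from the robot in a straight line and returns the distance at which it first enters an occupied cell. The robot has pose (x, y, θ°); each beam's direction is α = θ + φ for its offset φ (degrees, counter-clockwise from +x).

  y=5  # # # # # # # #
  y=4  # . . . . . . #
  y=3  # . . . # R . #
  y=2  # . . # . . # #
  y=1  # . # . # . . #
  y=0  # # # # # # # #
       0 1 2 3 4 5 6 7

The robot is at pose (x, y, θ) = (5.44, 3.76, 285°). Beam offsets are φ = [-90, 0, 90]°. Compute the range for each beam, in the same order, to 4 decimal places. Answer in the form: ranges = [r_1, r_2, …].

ranges = [0.4555, 2.8574, 1.6150]

beam 1: φ=-90°, α=195°
  dir = (cos 195°, sin 195°) = (-0.9659, -0.2588); from cell (5,3)
  next x-line at t=0.4555, next y-line at t=2.9364; Δt_x=1.0353, Δt_y=3.8637
    x: enter (4,3) at t=0.4555 ← occupied
  → r_1 = 0.4555
beam 2: φ=0°, α=285°
  dir = (cos 285°, sin 285°) = (0.2588, -0.9659); from cell (5,3)
  next x-line at t=2.1637, next y-line at t=0.7868; Δt_x=3.8637, Δt_y=1.0353
    y: enter (5,2) at t=0.7868
    y: enter (5,1) at t=1.8221
    x: enter (6,1) at t=2.1637
    y: enter (6,0) at t=2.8574 ← occupied
  → r_2 = 2.8574
beam 3: φ=90°, α=15°
  dir = (cos 15°, sin 15°) = (0.9659, 0.2588); from cell (5,3)
  next x-line at t=0.5798, next y-line at t=0.9273; Δt_x=1.0353, Δt_y=3.8637
    x: enter (6,3) at t=0.5798
    y: enter (6,4) at t=0.9273
    x: enter (7,4) at t=1.6150 ← occupied
  → r_3 = 1.6150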